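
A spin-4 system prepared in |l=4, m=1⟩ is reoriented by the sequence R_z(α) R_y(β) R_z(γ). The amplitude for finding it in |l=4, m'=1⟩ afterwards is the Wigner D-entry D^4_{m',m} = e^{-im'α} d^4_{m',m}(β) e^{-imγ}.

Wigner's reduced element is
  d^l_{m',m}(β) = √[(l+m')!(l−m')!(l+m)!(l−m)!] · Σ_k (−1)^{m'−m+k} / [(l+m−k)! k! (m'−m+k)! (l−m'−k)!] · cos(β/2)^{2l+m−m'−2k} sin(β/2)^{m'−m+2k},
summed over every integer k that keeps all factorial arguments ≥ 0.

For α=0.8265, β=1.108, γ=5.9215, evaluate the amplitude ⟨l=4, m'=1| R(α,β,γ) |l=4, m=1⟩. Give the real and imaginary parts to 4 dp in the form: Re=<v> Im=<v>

Split into d^4_{1,1}(β=1.108) × two z-phases.
Half-angle: c=0.850427, s=0.526093. N=√(120·6·120·6)=720.000000
The bounds max(0,m−m')=0 and min(l+m,l−m')=3 give 4 terms
  k=0: (−1)^0·720.0000/(720)·0.8504^8·0.5261^0 = +0.273587
  k=1: (−1)^1·720.0000/(48)·0.8504^6·0.5261^2 = -1.570503
  k=2: (−1)^2·720.0000/(24)·0.8504^4·0.5261^4 = +1.202043
  k=3: (−1)^3·720.0000/(72)·0.8504^2·0.5261^6 = -0.153338
d^4_{1,1}(1.108) = +0.273587 -1.570503 +1.202043 -0.153338 = -0.248210
Attach z-rotation phases: D = e^{-i(1)(0.8265)}·(-0.248210)·e^{-i(1)(5.9215)} = -0.221877+0.111262i

Re=-0.2219 Im=0.1113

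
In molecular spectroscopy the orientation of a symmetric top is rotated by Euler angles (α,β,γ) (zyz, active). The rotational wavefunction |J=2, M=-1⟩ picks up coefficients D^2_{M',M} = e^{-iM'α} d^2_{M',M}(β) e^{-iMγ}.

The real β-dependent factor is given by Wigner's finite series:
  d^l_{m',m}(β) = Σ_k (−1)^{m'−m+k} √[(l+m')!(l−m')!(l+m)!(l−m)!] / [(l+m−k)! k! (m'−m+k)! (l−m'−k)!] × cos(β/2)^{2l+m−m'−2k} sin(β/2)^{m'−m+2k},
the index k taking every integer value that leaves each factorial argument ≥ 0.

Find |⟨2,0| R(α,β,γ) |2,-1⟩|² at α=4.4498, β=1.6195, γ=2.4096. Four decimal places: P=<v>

P=0.0035

D^2_{0,-1}(4.4498,1.6195,2.4096) = e^{-i·0·4.4498}·d^2_{0,-1}(1.6195)·e^{-i·-1·2.4096}. Compute d first:
With c≡cos(β/2)=0.689679 and s≡sin(β/2)=0.724115, N=[2·2·1·6]^{1/2}=4.898979
k∈{0,1} keeps every argument non-negative
  k=0: (−1)^1·4.8990/(2)·0.6897^3·0.7241^1 = -0.581869
  k=1: (−1)^2·4.8990/(2)·0.6897^1·0.7241^3 = +0.641424
d^2_{0,-1}(1.6195) = -0.581869 +0.641424 = +0.059555
|D^2_{0,-1}|² = |d^2_{0,-1}(β)|² = (+0.059555)² = 0.003547 (the z-rotation phases have unit modulus)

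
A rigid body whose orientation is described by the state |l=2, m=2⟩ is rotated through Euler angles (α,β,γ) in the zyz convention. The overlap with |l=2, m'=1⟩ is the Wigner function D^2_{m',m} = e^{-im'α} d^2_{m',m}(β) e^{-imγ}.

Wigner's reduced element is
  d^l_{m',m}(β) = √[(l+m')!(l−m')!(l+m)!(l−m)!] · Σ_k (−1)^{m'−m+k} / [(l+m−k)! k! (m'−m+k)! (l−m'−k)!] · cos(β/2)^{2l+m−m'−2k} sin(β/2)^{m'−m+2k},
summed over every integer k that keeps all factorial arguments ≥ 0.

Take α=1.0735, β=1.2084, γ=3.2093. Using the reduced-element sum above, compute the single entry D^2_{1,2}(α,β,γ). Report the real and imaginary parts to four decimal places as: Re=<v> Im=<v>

Split into d^2_{1,2}(β=1.2084) × two z-phases.
With c≡cos(β/2)=0.822957 and s≡sin(β/2)=0.568104, N=[6·1·24·1]^{1/2}=12.000000
k: max(0,(2)−(1))=1 … min(2+(2),2−(1))=1
  k=1: (−1)^0·12.0000/(6)·0.8230^3·0.5681^1 = +0.633270
d^2_{1,2}(1.2084) = +0.633270
D = (+0.477051-0.878876i)·(+0.633270)·(+0.990845-0.135001i) = +0.224200-0.592255i

Re=0.2242 Im=-0.5923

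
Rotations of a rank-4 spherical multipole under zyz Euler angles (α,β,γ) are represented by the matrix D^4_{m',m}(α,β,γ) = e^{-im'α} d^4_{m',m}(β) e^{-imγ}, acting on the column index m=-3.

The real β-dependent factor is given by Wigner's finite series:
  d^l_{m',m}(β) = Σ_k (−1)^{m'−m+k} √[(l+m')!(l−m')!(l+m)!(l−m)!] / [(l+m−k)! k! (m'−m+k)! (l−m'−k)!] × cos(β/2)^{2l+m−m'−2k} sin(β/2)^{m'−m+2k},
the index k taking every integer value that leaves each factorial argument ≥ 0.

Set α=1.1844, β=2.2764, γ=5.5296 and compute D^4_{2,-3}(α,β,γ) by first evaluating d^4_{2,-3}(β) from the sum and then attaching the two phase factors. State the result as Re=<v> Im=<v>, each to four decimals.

Split into d^4_{2,-3}(β=2.2764) × two z-phases.
With c≡cos(β/2)=0.419229 and s≡sin(β/2)=0.907880, N=[720·2·1·5040]^{1/2}=2693.993318
The bounds max(0,m−m')=0 and min(l+m,l−m')=1 give 2 terms
  k=0: (−1)^5·2693.9933/(240)·0.4192^3·0.9079^5 = -0.510133
  k=1: (−1)^6·2693.9933/(720)·0.4192^1·0.9079^7 = +0.797473
d^4_{2,-3}(2.2764) = -0.510133 +0.797473 = +0.287340
D = (-0.715964-0.698137i)·(+0.287340)·(-0.636506-0.771272i) = -0.023774+0.286355i

Re=-0.0238 Im=0.2864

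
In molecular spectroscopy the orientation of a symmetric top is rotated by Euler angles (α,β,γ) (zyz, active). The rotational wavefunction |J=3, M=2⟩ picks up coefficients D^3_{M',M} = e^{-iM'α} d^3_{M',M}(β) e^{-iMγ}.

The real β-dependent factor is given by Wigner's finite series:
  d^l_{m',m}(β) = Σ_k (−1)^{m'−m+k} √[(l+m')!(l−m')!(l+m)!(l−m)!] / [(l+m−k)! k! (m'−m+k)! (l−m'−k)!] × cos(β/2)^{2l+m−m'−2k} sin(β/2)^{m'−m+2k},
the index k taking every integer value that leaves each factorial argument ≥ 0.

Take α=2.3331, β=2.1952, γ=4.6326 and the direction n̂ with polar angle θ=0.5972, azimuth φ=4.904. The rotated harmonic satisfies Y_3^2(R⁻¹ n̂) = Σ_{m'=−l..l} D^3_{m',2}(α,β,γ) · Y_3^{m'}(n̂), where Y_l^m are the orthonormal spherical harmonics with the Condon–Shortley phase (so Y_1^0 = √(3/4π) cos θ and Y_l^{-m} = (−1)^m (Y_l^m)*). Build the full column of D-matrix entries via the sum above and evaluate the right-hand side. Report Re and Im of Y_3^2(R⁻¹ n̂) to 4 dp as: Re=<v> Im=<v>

Re=0.0890 Im=-0.2007

Need the full column D^3_{m',2} for m'=−3..3 at α=2.3331, β=2.1952, γ=4.6326.
cos(β/2)=0.455734, sin(β/2)=0.890116
d^3_{-3,2}: single k=5 term ⇒ +0.623764;  D = -0.399499-0.479043i
d^3_{-2,2}: k∈[4..5] ⇒ +0.651897 -0.497371 = +0.154527;  D = -0.017484+0.153534i
d^3_{-1,2}: k∈[3..4] ⇒ +0.422186 -0.805276 = -0.383090;  D = -0.305223+0.231510i
d^3_{0,2}: k∈[2..3] ⇒ +0.187197 -0.714118 = -0.526921;  D = +0.520226+0.083729i
d^3_{1,2}: k∈[1..2] ⇒ +0.055335 -0.422186 = -0.366850;  D = -0.207964-0.302209i
d^3_{2,2}: k∈[0..1] ⇒ +0.008959 -0.170887 = -0.161927;  D = -0.033085+0.158512i
d^3_{3,2}: single k=0 term ⇒ -0.042863;  D = +0.036394-0.022642i
Y_3^{m'}(θ=0.5972,φ=4.904) and Σ D·Y over m':
  (-0.3995-0.4790i)·(-0.0403-0.0623i)  (-0.0175+0.1535i)·(-0.2478+0.0999i)  (-0.3052+0.2315i)·(+0.0837+0.4316i)  (+0.5202+0.0837i)·(+0.1293+0.0000i)  (-0.2080-0.3022i)·(-0.0837+0.4316i)  (-0.0331+0.1585i)·(-0.2478-0.0999i)  (+0.0364-0.0226i)·(+0.0403-0.0623i)
Y_3^2(R⁻¹ n̂) = +0.088996-0.200725i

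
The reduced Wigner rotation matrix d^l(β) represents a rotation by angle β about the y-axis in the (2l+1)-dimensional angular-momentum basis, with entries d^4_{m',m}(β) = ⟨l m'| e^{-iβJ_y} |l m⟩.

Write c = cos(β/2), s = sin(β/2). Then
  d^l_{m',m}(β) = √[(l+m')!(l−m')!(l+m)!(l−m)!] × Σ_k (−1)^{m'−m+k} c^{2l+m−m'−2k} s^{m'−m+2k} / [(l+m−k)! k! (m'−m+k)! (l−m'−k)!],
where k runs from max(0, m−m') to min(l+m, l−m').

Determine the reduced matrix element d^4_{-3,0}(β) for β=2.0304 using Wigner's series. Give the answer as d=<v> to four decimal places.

d^4_{-3,0}(β=2.0304) via Wigner's sum:
With c≡cos(β/2)=0.527450 and s≡sin(β/2)=0.849586, N=[1·5040·24·24]^{1/2}=1703.830978
k∈{3,4} keeps every argument non-negative
  k=3: (−1)^0·1703.8310/(144)·0.5275^5·0.8496^3 = +0.296205
  k=4: (−1)^1·1703.8310/(144)·0.5275^3·0.8496^5 = -0.768502
d^4_{-3,0}(2.0304) = +0.296205 -0.768502 = -0.472297

d=-0.4723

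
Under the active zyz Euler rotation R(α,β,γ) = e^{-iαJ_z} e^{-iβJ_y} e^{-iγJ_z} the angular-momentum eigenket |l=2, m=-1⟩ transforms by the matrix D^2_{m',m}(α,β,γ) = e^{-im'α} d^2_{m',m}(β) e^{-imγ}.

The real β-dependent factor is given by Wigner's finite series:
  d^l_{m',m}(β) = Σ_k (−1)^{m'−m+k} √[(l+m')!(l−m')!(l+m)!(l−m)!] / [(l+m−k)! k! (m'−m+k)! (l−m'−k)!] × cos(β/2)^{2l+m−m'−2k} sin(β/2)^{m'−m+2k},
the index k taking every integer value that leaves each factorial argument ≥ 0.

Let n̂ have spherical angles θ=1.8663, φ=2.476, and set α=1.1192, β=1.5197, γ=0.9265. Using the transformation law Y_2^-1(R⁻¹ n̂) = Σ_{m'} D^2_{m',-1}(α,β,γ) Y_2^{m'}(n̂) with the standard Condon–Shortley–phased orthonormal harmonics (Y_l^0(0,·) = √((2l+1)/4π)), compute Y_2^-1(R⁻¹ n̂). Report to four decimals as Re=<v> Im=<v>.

Need the full column D^2_{m',-1} for m'=−2..2 at α=1.1192, β=1.5197, γ=0.9265.
cos(β/2)=0.724939, sin(β/2)=0.688813
d^2_{-2,-1}: single k=1 term ⇒ +0.524851;  D = -0.524709-0.012232i
d^2_{-1,-1}: k∈[0..1] ⇒ +0.276189 -0.748044 = -0.471854;  D = +0.215757-0.419637i
d^2_{0,-1}: k∈[0..1] ⇒ -0.642809 +0.580338 = -0.062471;  D = -0.037522-0.049947i
d^2_{1,-1}: k∈[0..1] ⇒ +0.748044 -0.225115 = +0.522928;  D = +0.513249-0.100146i
d^2_{2,-1}: single k=0 term ⇒ -0.473844;  D = -0.121311+0.458052i
Y_2^{m'}(θ=1.8663,φ=2.476) and Σ D·Y over m':
  (-0.5247-0.0122i)·(+0.0839+0.3434i)  (+0.2158-0.4196i)·(+0.1693+0.1329i)  (-0.0375-0.0499i)·(-0.2351+0.0000i)  (+0.5132-0.1001i)·(-0.1693+0.1329i)  (-0.1213+0.4581i)·(+0.0839-0.3434i)
Y_2^-1(R⁻¹ n̂) = +0.134848-0.046579i

Re=0.1348 Im=-0.0466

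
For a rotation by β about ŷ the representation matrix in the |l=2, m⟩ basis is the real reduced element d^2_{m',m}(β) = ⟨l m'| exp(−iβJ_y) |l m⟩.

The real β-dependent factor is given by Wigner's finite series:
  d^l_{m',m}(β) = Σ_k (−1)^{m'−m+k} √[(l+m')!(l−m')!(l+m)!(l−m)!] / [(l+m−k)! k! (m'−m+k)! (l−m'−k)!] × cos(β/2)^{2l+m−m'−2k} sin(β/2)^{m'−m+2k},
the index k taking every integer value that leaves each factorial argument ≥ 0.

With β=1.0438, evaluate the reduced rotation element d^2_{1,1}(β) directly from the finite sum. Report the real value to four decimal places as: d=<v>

d=0.0044

d^2_{1,1}(β=1.0438) via Wigner's sum:
Half-angle: c=0.866874, s=0.498528. N=√(6·1·6·1)=6.000000
k∈{0,1} keeps every argument non-negative
  k=0: (−1)^0·6.0000/(6)·0.8669^4·0.4985^0 = +0.564707
  k=1: (−1)^1·6.0000/(2)·0.8669^2·0.4985^2 = -0.560289
d^2_{1,1}(1.0438) = +0.564707 -0.560289 = +0.004418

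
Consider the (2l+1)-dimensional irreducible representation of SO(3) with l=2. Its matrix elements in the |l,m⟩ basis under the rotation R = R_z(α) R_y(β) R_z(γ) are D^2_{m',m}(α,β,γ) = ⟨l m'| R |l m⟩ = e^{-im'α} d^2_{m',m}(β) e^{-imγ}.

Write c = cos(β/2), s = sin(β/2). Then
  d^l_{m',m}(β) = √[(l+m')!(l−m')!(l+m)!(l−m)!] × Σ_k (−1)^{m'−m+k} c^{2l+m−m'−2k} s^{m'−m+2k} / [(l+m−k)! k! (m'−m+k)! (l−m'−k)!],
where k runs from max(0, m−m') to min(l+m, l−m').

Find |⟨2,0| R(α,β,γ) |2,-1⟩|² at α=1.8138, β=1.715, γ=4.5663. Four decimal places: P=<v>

P=0.0303

Split into d^2_{0,-1}(β=1.715) × two z-phases.
c=cos(1.715/2)=0.654330, s=sin(1.715/2)=0.756209; N=√[2·2·1·6]=4.898979
The bounds max(0,m−m')=0 and min(l+m,l−m')=1 give 2 terms
  k=0: (−1)^1·4.8990/(2)·0.6543^3·0.7562^1 = -0.518929
  k=1: (−1)^2·4.8990/(2)·0.6543^1·0.7562^3 = +0.693104
d^2_{0,-1}(1.715) = -0.518929 +0.693104 = +0.174174
|D^2_{0,-1}|² = |d^2_{0,-1}(β)|² = (+0.174174)² = 0.030337 (the z-rotation phases have unit modulus)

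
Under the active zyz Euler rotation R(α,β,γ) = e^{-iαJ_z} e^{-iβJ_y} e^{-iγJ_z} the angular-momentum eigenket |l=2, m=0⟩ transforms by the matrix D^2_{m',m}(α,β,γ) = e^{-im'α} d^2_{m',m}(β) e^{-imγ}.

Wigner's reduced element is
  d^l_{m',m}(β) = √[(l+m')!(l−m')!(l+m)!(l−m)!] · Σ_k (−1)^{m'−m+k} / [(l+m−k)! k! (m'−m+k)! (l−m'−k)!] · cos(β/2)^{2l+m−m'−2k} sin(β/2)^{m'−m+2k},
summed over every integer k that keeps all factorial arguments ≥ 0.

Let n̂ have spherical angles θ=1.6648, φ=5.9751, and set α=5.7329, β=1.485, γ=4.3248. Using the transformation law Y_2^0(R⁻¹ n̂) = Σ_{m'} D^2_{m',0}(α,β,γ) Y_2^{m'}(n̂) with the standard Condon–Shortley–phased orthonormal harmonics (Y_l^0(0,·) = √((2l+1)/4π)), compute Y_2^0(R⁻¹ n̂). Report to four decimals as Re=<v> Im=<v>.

Need the full column D^2_{m',0} for m'=−2..2 at α=5.7329, β=1.485, γ=4.3248.
cos(β/2)=0.736781, sin(β/2)=0.676132
d^2_{-2,0}: single k=2 term ⇒ +0.607876;  D = +0.275421-0.541901i
d^2_{-1,0}: k∈[1..2] ⇒ +0.662402 -0.557838 = +0.104564;  D = +0.089128-0.054680i
d^2_{0,0}: k∈[0..2] ⇒ +0.294681 -0.992657 +0.208990 = -0.488986;  D = -0.488986+0.000000i
d^2_{1,0}: k∈[0..1] ⇒ -0.662402 +0.557838 = -0.104564;  D = -0.089128-0.054680i
d^2_{2,0}: single k=0 term ⇒ +0.607876;  D = +0.275421+0.541901i
Y_2^{m'}(θ=1.6648,φ=5.9751) and Σ D·Y over m':
  (+0.2754-0.5419i)·(+0.3125+0.2213i)  (+0.0891-0.0547i)·(-0.0688-0.0219i)  (-0.4890+0.0000i)·(-0.3071+0.0000i)  (-0.0891-0.0547i)·(+0.0688-0.0219i)  (+0.2754+0.5419i)·(+0.3125-0.2213i)
Y_2^0(R⁻¹ n̂) = +0.547413+0.000000i

Re=0.5474 Im=0.0000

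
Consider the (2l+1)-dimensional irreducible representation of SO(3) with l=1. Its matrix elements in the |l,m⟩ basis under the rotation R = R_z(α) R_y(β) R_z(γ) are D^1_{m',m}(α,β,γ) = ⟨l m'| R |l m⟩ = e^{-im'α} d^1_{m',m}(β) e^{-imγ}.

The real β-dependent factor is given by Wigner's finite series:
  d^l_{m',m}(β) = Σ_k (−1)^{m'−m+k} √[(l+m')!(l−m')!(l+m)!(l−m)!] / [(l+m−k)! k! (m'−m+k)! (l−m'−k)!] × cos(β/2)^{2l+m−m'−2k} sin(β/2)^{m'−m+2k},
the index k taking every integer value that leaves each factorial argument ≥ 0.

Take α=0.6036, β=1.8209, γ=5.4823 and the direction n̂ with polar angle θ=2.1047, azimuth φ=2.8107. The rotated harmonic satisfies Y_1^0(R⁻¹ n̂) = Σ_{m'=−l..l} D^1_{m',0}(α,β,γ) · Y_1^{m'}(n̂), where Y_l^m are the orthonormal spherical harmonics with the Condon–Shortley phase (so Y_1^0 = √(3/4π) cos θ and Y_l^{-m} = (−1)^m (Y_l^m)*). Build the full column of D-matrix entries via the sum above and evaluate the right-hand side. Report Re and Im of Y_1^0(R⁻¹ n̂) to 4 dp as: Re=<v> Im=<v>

Re=-0.1806 Im=0.0000

Need the full column D^1_{m',0} for m'=−1..1 at α=0.6036, β=1.8209, γ=5.4823.
cos(β/2)=0.613390, sin(β/2)=0.789780
d^1_{-1,0}: single k=1 term ⇒ +0.685106;  D = +0.564046+0.388873i
d^1_{0,0}: k∈[0..1] ⇒ +0.376248 -0.623752 = -0.247504;  D = -0.247504+0.000000i
d^1_{1,0}: single k=0 term ⇒ -0.685106;  D = -0.564046+0.388873i
Y_1^{m'}(θ=2.1047,φ=2.8107) and Σ D·Y over m':
  (+0.5640+0.3889i)·(-0.2813-0.0966i)  (-0.2475+0.0000i)·(-0.2486+0.0000i)  (-0.5640+0.3889i)·(+0.2813-0.0966i)
Y_1^0(R⁻¹ n̂) = -0.180615+0.000000i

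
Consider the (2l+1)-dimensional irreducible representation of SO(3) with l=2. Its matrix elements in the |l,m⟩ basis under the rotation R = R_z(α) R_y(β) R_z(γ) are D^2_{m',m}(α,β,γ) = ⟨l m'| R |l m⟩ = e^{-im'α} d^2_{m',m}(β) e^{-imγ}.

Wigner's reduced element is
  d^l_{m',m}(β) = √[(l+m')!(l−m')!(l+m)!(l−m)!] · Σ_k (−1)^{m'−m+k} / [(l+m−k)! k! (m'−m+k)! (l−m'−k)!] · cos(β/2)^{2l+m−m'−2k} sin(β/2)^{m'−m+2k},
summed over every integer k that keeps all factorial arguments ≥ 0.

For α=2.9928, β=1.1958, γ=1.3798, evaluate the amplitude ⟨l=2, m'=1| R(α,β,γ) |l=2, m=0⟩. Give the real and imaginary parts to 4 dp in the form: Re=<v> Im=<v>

Re=0.4128 Im=0.0619

First d^2_{1,0}(β=1.1958), then the phase factors e^{-i(1)α} and e^{-i(0)γ}:
Half-angle: c=0.826520, s=0.562908. N=√(6·1·2·2)=4.898979
k: max(0,(0)−(1))=0 … min(2+(0),2−(1))=1
  k=0: (−1)^1·4.8990/(2)·0.8265^3·0.5629^1 = -0.778525
  k=1: (−1)^2·4.8990/(2)·0.8265^1·0.5629^3 = +0.361111
d^2_{1,0}(1.1958) = -0.778525 +0.361111 = -0.417413
D = (-0.988951-0.148244i)·(-0.417413)·(+1.000000+0.000000i) = +0.412801+0.061879i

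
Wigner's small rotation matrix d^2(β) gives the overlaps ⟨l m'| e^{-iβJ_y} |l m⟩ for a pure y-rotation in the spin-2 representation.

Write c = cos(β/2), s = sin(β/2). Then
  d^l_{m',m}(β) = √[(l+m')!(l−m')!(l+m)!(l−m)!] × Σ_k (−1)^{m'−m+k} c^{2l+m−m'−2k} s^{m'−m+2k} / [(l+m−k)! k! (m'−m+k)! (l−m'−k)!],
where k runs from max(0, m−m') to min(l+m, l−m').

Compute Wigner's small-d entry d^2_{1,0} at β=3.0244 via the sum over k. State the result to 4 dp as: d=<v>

d^2_{1,0}(β=3.0244) via Wigner's sum:
c=cos(3.0244/2)=0.058563, s=sin(3.0244/2)=0.998284; N=√[6·1·2·2]=4.898979
k∈{0,1} keeps every argument non-negative
  k=0: (−1)^1·4.8990/(2)·0.0586^3·0.9983^1 = -0.000491
  k=1: (−1)^2·4.8990/(2)·0.0586^1·0.9983^3 = +0.142712
d^2_{1,0}(3.0244) = -0.000491 +0.142712 = +0.142221

d=0.1422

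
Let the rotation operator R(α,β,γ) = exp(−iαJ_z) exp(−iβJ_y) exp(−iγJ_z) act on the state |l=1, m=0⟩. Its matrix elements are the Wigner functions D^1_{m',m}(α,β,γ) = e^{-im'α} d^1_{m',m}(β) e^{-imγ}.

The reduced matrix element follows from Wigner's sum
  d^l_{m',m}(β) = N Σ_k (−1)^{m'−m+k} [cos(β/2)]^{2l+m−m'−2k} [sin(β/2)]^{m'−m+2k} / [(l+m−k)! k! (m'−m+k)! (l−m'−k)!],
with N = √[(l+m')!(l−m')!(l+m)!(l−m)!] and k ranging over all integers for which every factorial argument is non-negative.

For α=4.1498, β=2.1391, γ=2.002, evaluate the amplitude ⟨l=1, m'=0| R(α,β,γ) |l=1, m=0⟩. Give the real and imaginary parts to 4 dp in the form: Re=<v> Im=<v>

D^1_{0,0}(4.1498,2.1391,2.002) = e^{-i·0·4.1498}·d^1_{0,0}(2.1391)·e^{-i·0·2.002}. Compute d first:
With c≡cos(β/2)=0.480519 and s≡sin(β/2)=0.876984, N=[1·1·1·1]^{1/2}=1.000000
k∈{0,1} keeps every argument non-negative
  k=0: (−1)^0·1.0000/(1)·0.4805^2·0.8770^0 = +0.230898
  k=1: (−1)^1·1.0000/(1)·0.4805^0·0.8770^2 = -0.769102
d^1_{0,0}(2.1391) = +0.230898 -0.769102 = -0.538203
Attach z-rotation phases: D = e^{-i(0)(4.1498)}·(-0.538203)·e^{-i(0)(2.002)} = -0.538203+0.000000i

Re=-0.5382 Im=0.0000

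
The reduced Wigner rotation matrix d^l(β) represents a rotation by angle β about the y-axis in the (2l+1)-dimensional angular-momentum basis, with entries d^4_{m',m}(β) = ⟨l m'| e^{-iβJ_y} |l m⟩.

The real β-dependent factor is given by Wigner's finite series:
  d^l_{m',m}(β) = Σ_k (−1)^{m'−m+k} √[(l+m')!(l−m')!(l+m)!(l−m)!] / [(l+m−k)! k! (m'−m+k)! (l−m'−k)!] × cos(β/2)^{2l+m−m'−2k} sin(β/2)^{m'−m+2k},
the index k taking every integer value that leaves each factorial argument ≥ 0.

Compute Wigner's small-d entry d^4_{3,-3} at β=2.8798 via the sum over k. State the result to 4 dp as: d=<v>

d=-0.8203

d^4_{3,-3}(β=2.8798) via Wigner's sum:
Half-angle: c=0.130523, s=0.991445. N=√(5040·1·1·5040)=5040.000000
Admissible k: 0..1 (factorial args all ≥0)
  k=0: (−1)^6·5040.0000/(720)·0.1305^2·0.9914^6 = +0.113262
  k=1: (−1)^7·5040.0000/(5040)·0.1305^0·0.9914^8 = -0.933577
d^4_{3,-3}(2.8798) = +0.113262 -0.933577 = -0.820315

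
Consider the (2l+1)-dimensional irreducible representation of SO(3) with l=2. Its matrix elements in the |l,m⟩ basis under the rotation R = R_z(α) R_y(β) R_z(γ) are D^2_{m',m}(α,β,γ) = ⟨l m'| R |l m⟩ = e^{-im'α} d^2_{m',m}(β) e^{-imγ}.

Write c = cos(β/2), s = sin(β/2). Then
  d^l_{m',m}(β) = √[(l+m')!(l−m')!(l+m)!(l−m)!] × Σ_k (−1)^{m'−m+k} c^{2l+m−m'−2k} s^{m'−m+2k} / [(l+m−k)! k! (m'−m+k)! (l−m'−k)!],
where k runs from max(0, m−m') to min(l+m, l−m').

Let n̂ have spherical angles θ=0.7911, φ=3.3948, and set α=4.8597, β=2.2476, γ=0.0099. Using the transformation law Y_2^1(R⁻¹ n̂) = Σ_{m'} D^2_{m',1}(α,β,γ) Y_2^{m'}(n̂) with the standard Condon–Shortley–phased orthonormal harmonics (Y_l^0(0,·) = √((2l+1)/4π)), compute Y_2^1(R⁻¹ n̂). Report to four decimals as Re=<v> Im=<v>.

Re=-0.1776 Im=-0.2068

Need the full column D^2_{m',1} for m'=−2..2 at α=4.8597, β=2.2476, γ=0.0099.
cos(β/2)=0.432259, sin(β/2)=0.901750
d^2_{-2,1}: single k=3 term ⇒ +0.633916;  D = -0.608394-0.178061i
d^2_{-1,1}: k∈[2..3] ⇒ +0.455807 -0.661217 = -0.205409;  D = -0.028137+0.203473i
d^2_{0,1}: k∈[1..2] ⇒ +0.178399 -0.776385 = -0.597986;  D = -0.597957+0.005920i
d^2_{1,1}: k∈[0..1] ⇒ +0.034912 -0.455807 = -0.420895;  D = -0.065897-0.415704i
d^2_{2,1}: single k=0 term ⇒ -0.145663;  D = +0.138961-0.043675i
Y_2^{m'}(θ=0.7911,φ=3.3948) and Σ D·Y over m':
  (-0.6084-0.1781i)·(+0.1708-0.0947i)  (-0.0281+0.2035i)·(-0.3739+0.0968i)  (-0.5980+0.0059i)·(+0.1523+0.0000i)  (-0.0659-0.4157i)·(+0.3739+0.0968i)  (+0.1390-0.0437i)·(+0.1708+0.0947i)
Y_2^1(R⁻¹ n̂) = -0.177576-0.206795i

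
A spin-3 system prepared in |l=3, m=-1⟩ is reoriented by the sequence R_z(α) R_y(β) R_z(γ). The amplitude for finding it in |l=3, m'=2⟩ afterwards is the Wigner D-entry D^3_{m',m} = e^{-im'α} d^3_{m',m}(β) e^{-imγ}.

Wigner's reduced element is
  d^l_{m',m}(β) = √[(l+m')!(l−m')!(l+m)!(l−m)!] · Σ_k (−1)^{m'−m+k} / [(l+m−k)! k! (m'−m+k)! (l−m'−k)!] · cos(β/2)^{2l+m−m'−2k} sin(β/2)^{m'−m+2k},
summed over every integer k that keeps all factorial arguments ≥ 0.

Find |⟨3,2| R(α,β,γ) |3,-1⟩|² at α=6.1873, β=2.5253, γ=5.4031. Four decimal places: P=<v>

P=0.3610

First d^3_{2,-1}(β=2.5253), then the phase factors e^{-i(2)α} and e^{-i(-1)γ}:
With c≡cos(β/2)=0.303293 and s≡sin(β/2)=0.952897, N=[120·1·2·24]^{1/2}=75.894664
The bounds max(0,m−m')=0 and min(l+m,l−m')=1 give 2 terms
  k=0: (−1)^3·75.8947/(12)·0.3033^3·0.9529^3 = -0.152670
  k=1: (−1)^4·75.8947/(24)·0.3033^1·0.9529^5 = +0.753517
d^3_{2,-1}(2.5253) = -0.152670 +0.753517 = +0.600846
|D^3_{2,-1}|² = |d^3_{2,-1}(β)|² = (+0.600846)² = 0.361016 (the z-rotation phases have unit modulus)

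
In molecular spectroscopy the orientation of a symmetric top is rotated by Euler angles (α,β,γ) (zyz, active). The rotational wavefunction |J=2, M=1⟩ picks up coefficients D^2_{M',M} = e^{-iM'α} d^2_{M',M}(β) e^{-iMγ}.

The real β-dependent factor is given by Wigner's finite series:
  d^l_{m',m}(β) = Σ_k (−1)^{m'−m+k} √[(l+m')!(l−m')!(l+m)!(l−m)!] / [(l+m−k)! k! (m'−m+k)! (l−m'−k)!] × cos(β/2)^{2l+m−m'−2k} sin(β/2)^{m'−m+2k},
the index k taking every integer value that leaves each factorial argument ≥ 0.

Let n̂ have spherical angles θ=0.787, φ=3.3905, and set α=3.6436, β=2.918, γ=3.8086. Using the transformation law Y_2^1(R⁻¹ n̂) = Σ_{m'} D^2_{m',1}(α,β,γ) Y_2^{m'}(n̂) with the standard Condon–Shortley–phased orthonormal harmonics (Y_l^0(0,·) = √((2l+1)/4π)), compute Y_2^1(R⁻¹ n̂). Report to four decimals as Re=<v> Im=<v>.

Need the full column D^2_{m',1} for m'=−2..2 at α=3.6436, β=2.918, γ=3.8086.
cos(β/2)=0.111564, sin(β/2)=0.993757
d^2_{-2,1}: single k=3 term ⇒ +0.218974;  D = -0.206657-0.072407i
d^2_{-1,1}: k∈[2..3] ⇒ +0.036875 -0.975262 = -0.938387;  D = -0.925643+0.154132i
d^2_{0,1}: k∈[1..2] ⇒ +0.003380 -0.268188 = -0.264808;  D = +0.208053-0.163820i
d^2_{1,1}: k∈[0..1] ⇒ +0.000155 -0.036875 = -0.036720;  D = -0.014360+0.033796i
d^2_{2,1}: single k=0 term ⇒ -0.002760;  D = -0.000276-0.002746i
Y_2^{m'}(θ=0.787,φ=3.3905) and Σ D·Y over m':
  (-0.2067-0.0724i)·(+0.1702-0.0925i)  (-0.9256+0.1541i)·(-0.3744+0.0952i)  (+0.2081-0.1638i)·(+0.1562+0.0000i)  (-0.0144+0.0338i)·(+0.3744+0.0952i)  (-0.0003-0.0027i)·(+0.1702+0.0925i)
Y_2^1(R⁻¹ n̂) = +0.314093-0.153783i

Re=0.3141 Im=-0.1538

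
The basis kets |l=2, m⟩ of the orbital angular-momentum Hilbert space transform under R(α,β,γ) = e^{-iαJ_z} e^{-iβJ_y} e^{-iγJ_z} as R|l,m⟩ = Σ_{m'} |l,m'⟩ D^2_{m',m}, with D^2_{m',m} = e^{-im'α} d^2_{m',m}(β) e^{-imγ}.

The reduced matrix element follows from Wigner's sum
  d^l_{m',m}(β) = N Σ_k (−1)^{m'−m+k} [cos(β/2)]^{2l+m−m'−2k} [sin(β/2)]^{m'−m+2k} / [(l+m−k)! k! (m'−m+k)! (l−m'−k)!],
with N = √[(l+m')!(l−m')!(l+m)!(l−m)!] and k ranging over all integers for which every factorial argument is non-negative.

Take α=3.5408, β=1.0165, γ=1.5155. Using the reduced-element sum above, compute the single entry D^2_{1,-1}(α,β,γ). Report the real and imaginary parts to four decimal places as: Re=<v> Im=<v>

D^2_{1,-1}(3.5408,1.0165,1.5155) = e^{-i·1·3.5408}·d^2_{1,-1}(1.0165)·e^{-i·-1·1.5155}. Compute d first:
Half-angle: c=0.873597, s=0.486649. N=√(6·1·1·6)=6.000000
Admissible k: 0..1 (factorial args all ≥0)
  k=0: (−1)^2·6.0000/(2)·0.8736^2·0.4866^2 = +0.542221
  k=1: (−1)^3·6.0000/(6)·0.8736^0·0.4866^4 = -0.056087
d^2_{1,-1}(1.0165) = +0.542221 -0.056087 = +0.486133
Phases: e^{-i·(1)·3.5408}=-0.921369+0.388688i, e^{-i·(-1)·1.5155}=+0.055268+0.998472i ⇒ D=-0.213421-0.436781i

Re=-0.2134 Im=-0.4368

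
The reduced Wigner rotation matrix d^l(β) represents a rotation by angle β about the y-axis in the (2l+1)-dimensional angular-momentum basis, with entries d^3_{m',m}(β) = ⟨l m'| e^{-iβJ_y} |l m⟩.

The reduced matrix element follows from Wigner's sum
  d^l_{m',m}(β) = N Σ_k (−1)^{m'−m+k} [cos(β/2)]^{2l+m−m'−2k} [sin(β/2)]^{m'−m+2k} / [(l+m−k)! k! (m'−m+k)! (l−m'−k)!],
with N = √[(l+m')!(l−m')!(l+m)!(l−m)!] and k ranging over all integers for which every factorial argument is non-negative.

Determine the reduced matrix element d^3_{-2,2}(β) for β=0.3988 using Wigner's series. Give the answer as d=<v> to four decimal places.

d=0.0073

d^3_{-2,2}(β=0.3988) via Wigner's sum:
c=cos(0.3988/2)=0.980186, s=sin(0.3988/2)=0.198081; N=√[1·120·120·1]=120.000000
k: max(0,(2)−(-2))=4 … min(3+(2),3−(-2))=5
  k=4: (−1)^0·120.0000/(24)·0.9802^2·0.1981^4 = +0.007395
  k=5: (−1)^1·120.0000/(120)·0.9802^0·0.1981^6 = -0.000060
d^3_{-2,2}(0.3988) = +0.007395 -0.000060 = +0.007335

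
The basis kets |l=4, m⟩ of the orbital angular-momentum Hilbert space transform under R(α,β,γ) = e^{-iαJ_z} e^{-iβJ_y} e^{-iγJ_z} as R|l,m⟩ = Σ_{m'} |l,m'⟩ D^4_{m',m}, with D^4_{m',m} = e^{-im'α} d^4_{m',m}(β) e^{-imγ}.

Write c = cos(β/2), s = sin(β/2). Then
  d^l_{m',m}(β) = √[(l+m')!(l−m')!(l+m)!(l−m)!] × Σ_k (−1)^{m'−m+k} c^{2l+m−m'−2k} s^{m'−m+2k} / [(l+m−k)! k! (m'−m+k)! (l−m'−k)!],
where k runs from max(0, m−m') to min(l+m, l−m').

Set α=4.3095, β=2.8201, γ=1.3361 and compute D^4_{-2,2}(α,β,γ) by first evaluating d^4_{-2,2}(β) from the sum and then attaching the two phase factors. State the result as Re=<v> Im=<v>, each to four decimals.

Re=0.5913 Im=-0.2067

Split into d^4_{-2,2}(β=2.8201) × two z-phases.
Half-angle: c=0.160055, s=0.987108. N=√(2·720·720·2)=1440.000000
Admissible k: 4..6 (factorial args all ≥0)
  k=4: (−1)^0·1440.0000/(96)·0.1601^4·0.9871^4 = +0.009346
  k=5: (−1)^1·1440.0000/(120)·0.1601^2·0.9871^6 = -0.284386
  k=6: (−1)^2·1440.0000/(1440)·0.1601^0·0.9871^8 = +0.901400
d^4_{-2,2}(2.8201) = +0.009346 -0.284386 +0.901400 = +0.626361
D = (-0.692550+0.721370i)·(+0.626361)·(-0.891843-0.452345i) = +0.591256-0.206747i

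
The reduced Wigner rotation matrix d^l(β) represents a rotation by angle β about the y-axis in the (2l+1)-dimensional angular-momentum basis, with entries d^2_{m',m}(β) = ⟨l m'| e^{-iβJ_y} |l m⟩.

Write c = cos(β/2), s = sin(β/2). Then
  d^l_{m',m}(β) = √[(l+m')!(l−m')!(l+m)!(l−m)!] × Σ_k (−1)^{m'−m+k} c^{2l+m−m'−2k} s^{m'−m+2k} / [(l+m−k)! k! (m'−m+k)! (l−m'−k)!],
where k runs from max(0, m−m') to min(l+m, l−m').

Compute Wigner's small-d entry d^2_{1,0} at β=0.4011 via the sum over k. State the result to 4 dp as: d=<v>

d=-0.4402

d^2_{1,0}(β=0.4011) via Wigner's sum:
c=cos(0.4011/2)=0.979957, s=sin(0.4011/2)=0.199208; N=√[6·1·2·2]=4.898979
The bounds max(0,m−m')=0 and min(l+m,l−m')=1 give 2 terms
  k=0: (−1)^1·4.8990/(2)·0.9800^3·0.1992^1 = -0.459203
  k=1: (−1)^2·4.8990/(2)·0.9800^1·0.1992^3 = +0.018976
d^2_{1,0}(0.4011) = -0.459203 +0.018976 = -0.440227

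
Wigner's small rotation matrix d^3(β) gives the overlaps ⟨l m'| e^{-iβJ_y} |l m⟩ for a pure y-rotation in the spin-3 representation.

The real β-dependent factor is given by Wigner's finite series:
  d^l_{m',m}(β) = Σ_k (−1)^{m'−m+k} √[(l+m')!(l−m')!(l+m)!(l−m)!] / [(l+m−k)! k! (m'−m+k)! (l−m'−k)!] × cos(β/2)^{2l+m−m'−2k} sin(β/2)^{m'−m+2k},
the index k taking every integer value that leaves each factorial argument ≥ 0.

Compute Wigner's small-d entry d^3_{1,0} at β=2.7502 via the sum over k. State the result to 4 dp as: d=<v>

d=-0.5405

d^3_{1,0}(β=2.7502) via Wigner's sum:
Half-angle: c=0.194450, s=0.980913. N=√(24·2·6·6)=41.569219
The bounds max(0,m−m')=0 and min(l+m,l−m')=2 give 3 terms
  k=0: (−1)^1·41.5692/(12)·0.1944^5·0.9809^1 = -0.000945
  k=1: (−1)^2·41.5692/(4)·0.1944^3·0.9809^3 = +0.072115
  k=2: (−1)^3·41.5692/(12)·0.1944^1·0.9809^5 = -0.611715
d^3_{1,0}(2.7502) = -0.000945 +0.072115 -0.611715 = -0.540545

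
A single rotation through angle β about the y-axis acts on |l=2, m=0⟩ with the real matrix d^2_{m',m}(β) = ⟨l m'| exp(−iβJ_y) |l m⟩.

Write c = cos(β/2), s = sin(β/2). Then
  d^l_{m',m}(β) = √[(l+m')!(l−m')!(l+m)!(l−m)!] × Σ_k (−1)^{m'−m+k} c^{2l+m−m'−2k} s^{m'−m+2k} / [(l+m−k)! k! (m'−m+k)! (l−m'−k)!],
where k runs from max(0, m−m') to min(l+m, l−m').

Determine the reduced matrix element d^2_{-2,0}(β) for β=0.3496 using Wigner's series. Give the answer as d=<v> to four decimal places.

d^2_{-2,0}(β=0.3496) via Wigner's sum:
Half-angle: c=0.984761, s=0.173911. N=√(1·24·2·2)=9.797959
k∈{2} keeps every argument non-negative
  k=2: (−1)^0·9.7980/(4)·0.9848^2·0.1739^2 = +0.071844
d^2_{-2,0}(0.3496) = +0.071844

d=0.0718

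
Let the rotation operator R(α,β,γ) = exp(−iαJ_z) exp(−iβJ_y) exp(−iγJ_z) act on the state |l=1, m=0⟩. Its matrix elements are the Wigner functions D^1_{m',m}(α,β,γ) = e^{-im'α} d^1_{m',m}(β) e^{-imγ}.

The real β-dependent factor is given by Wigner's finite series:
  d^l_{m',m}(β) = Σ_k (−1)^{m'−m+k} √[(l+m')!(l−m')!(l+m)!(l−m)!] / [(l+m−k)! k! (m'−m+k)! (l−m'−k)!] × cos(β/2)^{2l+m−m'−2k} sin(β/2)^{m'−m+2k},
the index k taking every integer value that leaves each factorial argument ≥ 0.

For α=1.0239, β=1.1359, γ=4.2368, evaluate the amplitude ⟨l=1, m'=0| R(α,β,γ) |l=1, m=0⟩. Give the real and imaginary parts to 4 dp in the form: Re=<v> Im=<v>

Re=0.4213 Im=0.0000

First d^1_{0,0}(β=1.1359), then the phase factors e^{-i(0)α} and e^{-i(0)γ}:
Half-angle: c=0.843005, s=0.537905. N=√(1·1·1·1)=1.000000
The bounds max(0,m−m')=0 and min(l+m,l−m')=1 give 2 terms
  k=0: (−1)^0·1.0000/(1)·0.8430^2·0.5379^0 = +0.710658
  k=1: (−1)^1·1.0000/(1)·0.8430^0·0.5379^2 = -0.289342
d^1_{0,0}(1.1359) = +0.710658 -0.289342 = +0.421316
Phases: e^{-i·(0)·1.0239}=+1.000000+0.000000i, e^{-i·(0)·4.2368}=+1.000000+0.000000i ⇒ D=+0.421316+0.000000i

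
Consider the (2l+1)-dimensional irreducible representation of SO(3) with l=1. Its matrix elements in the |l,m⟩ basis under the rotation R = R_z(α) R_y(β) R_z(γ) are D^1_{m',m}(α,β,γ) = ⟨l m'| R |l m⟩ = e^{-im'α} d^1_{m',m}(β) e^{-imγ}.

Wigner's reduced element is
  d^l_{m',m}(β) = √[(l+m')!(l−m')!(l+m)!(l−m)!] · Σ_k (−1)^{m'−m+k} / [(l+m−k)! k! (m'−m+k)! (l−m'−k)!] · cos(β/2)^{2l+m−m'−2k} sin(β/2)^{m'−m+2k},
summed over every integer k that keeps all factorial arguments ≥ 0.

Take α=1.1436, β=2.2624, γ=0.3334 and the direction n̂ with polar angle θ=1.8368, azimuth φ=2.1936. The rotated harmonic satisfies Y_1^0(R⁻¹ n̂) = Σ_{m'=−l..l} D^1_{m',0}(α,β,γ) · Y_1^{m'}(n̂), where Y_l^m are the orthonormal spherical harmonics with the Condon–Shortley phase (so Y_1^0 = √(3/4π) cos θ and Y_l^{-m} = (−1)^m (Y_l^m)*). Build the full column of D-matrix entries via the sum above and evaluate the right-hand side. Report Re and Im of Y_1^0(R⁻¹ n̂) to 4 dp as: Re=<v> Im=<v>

Re=0.2626 Im=0.0000

Need the full column D^1_{m',0} for m'=−1..1 at α=1.1436, β=2.2624, γ=0.3334.
cos(β/2)=0.425574, sin(β/2)=0.904924
d^1_{-1,0}: single k=1 term ⇒ +0.544631;  D = +0.225652+0.495685i
d^1_{0,0}: k∈[0..1] ⇒ +0.181113 -0.818887 = -0.637773;  D = -0.637773+0.000000i
d^1_{1,0}: single k=0 term ⇒ -0.544631;  D = -0.225652+0.495685i
Y_1^{m'}(θ=1.8368,φ=2.1936) and Σ D·Y over m':
  (+0.2257+0.4957i)·(-0.1944-0.2708i)  (-0.6378+0.0000i)·(-0.1284+0.0000i)  (-0.2257+0.4957i)·(+0.1944-0.2708i)
Y_1^0(R⁻¹ n̂) = +0.262584+0.000000i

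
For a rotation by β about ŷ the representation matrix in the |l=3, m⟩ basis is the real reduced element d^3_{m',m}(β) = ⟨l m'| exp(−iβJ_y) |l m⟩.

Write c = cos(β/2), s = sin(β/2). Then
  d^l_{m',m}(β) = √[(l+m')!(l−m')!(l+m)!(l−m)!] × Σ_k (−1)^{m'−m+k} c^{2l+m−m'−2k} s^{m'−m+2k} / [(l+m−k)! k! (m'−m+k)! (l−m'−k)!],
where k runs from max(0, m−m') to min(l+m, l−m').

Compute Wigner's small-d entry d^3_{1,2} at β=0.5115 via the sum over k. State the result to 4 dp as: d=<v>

d^3_{1,2}(β=0.5115) via Wigner's sum:
With c≡cos(β/2)=0.967474 and s≡sin(β/2)=0.252971, N=[24·2·120·1]^{1/2}=75.894664
k∈{1,2} keeps every argument non-negative
  k=1: (−1)^0·75.8947/(24)·0.9675^5·0.2530^1 = +0.678058
  k=2: (−1)^1·75.8947/(12)·0.9675^3·0.2530^3 = -0.092717
d^3_{1,2}(0.5115) = +0.678058 -0.092717 = +0.585341

d=0.5853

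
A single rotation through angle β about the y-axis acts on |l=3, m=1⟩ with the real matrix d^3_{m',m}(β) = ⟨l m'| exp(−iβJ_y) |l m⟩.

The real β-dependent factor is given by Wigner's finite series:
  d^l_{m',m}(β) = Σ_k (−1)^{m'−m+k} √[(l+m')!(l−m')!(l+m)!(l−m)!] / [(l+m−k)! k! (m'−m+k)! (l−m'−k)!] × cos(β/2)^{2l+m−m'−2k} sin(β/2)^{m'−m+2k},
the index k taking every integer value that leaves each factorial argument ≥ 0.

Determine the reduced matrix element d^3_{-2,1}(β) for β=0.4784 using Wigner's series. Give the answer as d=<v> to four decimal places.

d^3_{-2,1}(β=0.4784) via Wigner's sum:
Half-angle: c=0.971528, s=0.236925. N=√(1·120·24·2)=75.894664
k∈{3,4} keeps every argument non-negative
  k=3: (−1)^0·75.8947/(12)·0.9715^3·0.2369^3 = +0.077131
  k=4: (−1)^1·75.8947/(24)·0.9715^1·0.2369^5 = -0.002294
d^3_{-2,1}(0.4784) = +0.077131 -0.002294 = +0.074838

d=0.0748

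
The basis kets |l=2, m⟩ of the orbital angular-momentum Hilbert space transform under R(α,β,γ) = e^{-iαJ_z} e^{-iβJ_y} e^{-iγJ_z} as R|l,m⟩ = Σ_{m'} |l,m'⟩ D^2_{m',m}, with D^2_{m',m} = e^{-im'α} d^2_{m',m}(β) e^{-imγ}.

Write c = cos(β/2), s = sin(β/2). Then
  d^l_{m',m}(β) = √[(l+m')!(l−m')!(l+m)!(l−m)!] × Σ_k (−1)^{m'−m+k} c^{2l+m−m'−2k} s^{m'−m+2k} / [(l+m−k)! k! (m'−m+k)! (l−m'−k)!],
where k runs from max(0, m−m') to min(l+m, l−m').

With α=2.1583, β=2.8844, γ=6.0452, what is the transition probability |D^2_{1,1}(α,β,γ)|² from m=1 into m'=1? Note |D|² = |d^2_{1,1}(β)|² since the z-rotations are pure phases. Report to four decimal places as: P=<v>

D^2_{1,1}(2.1583,2.8844,6.0452) = e^{-i·1·2.1583}·d^2_{1,1}(2.8844)·e^{-i·1·6.0452}. Compute d first:
Half-angle: c=0.128242, s=0.991743. N=√(6·1·6·1)=6.000000
k∈{0,1} keeps every argument non-negative
  k=0: (−1)^0·6.0000/(6)·0.1282^4·0.9917^0 = +0.000270
  k=1: (−1)^1·6.0000/(2)·0.1282^2·0.9917^2 = -0.048527
d^2_{1,1}(2.8844) = +0.000270 -0.048527 = -0.048256
|D^2_{1,1}|² = |d^2_{1,1}(β)|² = (-0.048256)² = 0.002329 (the z-rotation phases have unit modulus)

P=0.0023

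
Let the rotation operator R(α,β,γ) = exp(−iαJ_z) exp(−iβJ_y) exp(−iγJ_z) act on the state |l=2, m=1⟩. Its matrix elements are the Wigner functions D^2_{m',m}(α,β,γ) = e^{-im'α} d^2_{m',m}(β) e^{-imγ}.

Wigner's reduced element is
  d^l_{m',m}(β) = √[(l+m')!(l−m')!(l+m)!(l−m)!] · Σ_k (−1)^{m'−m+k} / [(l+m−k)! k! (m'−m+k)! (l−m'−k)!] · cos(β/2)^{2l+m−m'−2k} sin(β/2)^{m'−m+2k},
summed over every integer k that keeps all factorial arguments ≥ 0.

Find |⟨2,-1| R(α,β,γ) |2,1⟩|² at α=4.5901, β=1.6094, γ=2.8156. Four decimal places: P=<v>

First d^2_{-1,1}(β=1.6094), then the phase factors e^{-i(-1)α} and e^{-i(1)γ}:
Half-angle: c=0.693327, s=0.720623. N=√(1·6·6·1)=6.000000
Admissible k: 2..3 (factorial args all ≥0)
  k=2: (−1)^0·6.0000/(2)·0.6933^2·0.7206^2 = +0.748883
  k=3: (−1)^1·6.0000/(6)·0.6933^0·0.7206^4 = -0.269669
d^2_{-1,1}(1.6094) = +0.748883 -0.269669 = +0.479213
|D^2_{-1,1}|² = |d^2_{-1,1}(β)|² = (+0.479213)² = 0.229646 (the z-rotation phases have unit modulus)

P=0.2296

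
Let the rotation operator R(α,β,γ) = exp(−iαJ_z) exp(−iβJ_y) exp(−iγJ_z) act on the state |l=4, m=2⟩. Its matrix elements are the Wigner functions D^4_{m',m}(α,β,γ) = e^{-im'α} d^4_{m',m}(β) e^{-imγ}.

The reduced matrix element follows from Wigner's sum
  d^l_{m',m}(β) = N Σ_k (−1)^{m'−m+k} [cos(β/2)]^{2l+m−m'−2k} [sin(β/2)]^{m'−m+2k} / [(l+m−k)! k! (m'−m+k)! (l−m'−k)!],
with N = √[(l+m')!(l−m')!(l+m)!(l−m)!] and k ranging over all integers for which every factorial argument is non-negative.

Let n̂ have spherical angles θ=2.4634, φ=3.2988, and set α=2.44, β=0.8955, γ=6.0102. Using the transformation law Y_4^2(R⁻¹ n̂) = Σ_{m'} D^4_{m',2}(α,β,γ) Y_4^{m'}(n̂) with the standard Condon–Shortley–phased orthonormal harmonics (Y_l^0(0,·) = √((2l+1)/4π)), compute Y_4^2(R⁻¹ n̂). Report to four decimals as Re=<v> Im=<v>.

Need the full column D^4_{m',2} for m'=−4..4 at α=2.44, β=0.8955, γ=6.0102.
cos(β/2)=0.901423, sin(β/2)=0.432938
d^4_{-4,2}: single k=6 term ⇒ +0.028314;  D = -0.018014-0.021844i
d^4_{-3,2}: k∈[5..6] ⇒ +0.125055 -0.009616 = +0.115440;  D = -0.001384+0.115432i
d^4_{-2,2}: k∈[4..6] ⇒ +0.347946 -0.064209 +0.001234 = +0.284971;  D = +0.186526-0.215444i
d^4_{-1,2}: k∈[3..5] ⇒ +0.683027 -0.236333 +0.010903 = +0.457597;  D = -0.452067+0.070925i
d^4_{0,2}: k∈[2..4] ⇒ +0.953996 -0.586827 +0.050762 = +0.417931;  D = +0.357174+0.217010i
d^4_{1,2}: k∈[1..3] ⇒ +0.888310 -1.024540 +0.157555 = +0.021325;  D = -0.006773-0.020220i
d^4_{2,2}: k∈[0..2] ⇒ +0.435944 -1.206721 +0.347946 = -0.422831;  D = +0.156192-0.392925i
d^4_{3,2}: k∈[0..1] ⇒ -0.783416 +0.542136 = -0.241280;  D = -0.212793+0.113732i
d^4_{4,2}: single k=0 term ⇒ +0.532114;  D = -0.520341-0.111314i
Y_4^{m'}(θ=2.4634,φ=3.2988) and Σ D·Y over m':
  (-0.0180-0.0218i)·(+0.0554-0.0403i)  (-0.0014+0.1154i)·(+0.2144-0.1094i)  (+0.1865-0.2154i)·(+0.4063-0.1321i)  (-0.4521+0.0709i)·(+0.2841-0.0450i)  (+0.3572+0.2170i)·(-0.2456+0.0000i)  (-0.0068-0.0202i)·(-0.2841-0.0450i)  (+0.1562-0.3929i)·(+0.4063+0.1321i)  (-0.2128+0.1137i)·(-0.2144-0.1094i)  (-0.5203-0.1113i)·(+0.0554+0.0403i)
Y_4^2(R⁻¹ n̂) = -0.005129-0.261781i

Re=-0.0051 Im=-0.2618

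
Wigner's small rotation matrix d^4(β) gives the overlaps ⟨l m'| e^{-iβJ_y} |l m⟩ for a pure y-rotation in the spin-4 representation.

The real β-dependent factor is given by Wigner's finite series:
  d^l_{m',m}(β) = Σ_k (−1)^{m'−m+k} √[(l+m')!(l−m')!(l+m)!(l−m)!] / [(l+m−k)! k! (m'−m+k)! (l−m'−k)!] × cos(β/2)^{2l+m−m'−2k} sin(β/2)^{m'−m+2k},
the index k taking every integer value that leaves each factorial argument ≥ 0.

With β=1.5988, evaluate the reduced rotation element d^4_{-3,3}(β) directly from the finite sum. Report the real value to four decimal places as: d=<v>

d=0.3922

d^4_{-3,3}(β=1.5988) via Wigner's sum:
With c≡cos(β/2)=0.697137 and s≡sin(β/2)=0.716938, N=[1·5040·5040·1]^{1/2}=5040.000000
k: max(0,(3)−(-3))=6 … min(4+(3),4−(-3))=7
  k=6: (−1)^0·5040.0000/(720)·0.6971^2·0.7169^6 = +0.461981
  k=7: (−1)^1·5040.0000/(5040)·0.6971^0·0.7169^8 = -0.069800
d^4_{-3,3}(1.5988) = +0.461981 -0.069800 = +0.392181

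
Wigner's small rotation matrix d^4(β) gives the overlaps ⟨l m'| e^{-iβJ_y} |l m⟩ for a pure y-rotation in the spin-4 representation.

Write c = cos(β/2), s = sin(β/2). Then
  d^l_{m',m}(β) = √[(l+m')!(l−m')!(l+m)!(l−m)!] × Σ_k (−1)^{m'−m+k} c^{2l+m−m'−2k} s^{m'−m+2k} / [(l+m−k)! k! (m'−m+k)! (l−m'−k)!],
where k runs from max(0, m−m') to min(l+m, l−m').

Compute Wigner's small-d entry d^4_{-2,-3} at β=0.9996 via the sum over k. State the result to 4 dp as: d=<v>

d=-0.0759

d^4_{-2,-3}(β=0.9996) via Wigner's sum:
c=cos(0.9996/2)=0.877678, s=sin(0.9996/2)=0.479250; N=√[2·720·1·5040]=2693.993318
k∈{0,1} keeps every argument non-negative
  k=0: (−1)^1·2693.9933/(720)·0.8777^7·0.4793^1 = -0.719406
  k=1: (−1)^2·2693.9933/(240)·0.8777^5·0.4793^3 = +0.643500
d^4_{-2,-3}(0.9996) = -0.719406 +0.643500 = -0.075906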